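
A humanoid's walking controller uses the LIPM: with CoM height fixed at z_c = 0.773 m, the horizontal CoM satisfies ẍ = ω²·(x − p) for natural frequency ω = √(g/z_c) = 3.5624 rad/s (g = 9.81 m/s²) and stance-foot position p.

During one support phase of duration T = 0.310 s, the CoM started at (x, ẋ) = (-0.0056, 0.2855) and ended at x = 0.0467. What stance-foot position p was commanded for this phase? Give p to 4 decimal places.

ωT = 3.5624·0.310 = 1.104344; cosh(ωT) = 1.674336, sinh(ωT) = 1.342908
x(T) = p + (x₀−p)·cosh(ωT) + (ẋ₀/ω)·sinh(ωT) ⇒ p·(1 − cosh) = x(T) − x₀·cosh − (ẋ₀/ω)·sinh
numerator   = 0.0467 − (-0.0056)·1.674336 − (0.2855/3.5624)·1.342908 = -0.051548
denominator = 1 − 1.674336 = -0.674336
p = -0.051548 / -0.674336 = 0.0764

p = 0.0764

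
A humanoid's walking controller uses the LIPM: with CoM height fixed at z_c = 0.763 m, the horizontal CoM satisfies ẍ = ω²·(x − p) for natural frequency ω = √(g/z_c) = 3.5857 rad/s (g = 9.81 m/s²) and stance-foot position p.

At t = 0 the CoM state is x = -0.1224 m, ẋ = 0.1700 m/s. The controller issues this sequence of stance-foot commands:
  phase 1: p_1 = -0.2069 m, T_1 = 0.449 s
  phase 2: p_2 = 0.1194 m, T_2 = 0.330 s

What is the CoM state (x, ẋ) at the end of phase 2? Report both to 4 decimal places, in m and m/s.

x = 0.6152, ẋ = 2.1280

phase 1: p=-0.2069, T=0.449, ωT=1.609979, cosh=2.601300, sinh=2.401408; start (x,ẋ)=(-0.122400, 0.170000) → end (x,ẋ)=(0.126762, 1.169828)
phase 2: p=0.1194, T=0.330, ωT=1.183281, cosh=1.785671, sinh=1.479399; start (x,ẋ)=(0.126762, 1.169828) → end (x,ẋ)=(0.615197, 2.127979)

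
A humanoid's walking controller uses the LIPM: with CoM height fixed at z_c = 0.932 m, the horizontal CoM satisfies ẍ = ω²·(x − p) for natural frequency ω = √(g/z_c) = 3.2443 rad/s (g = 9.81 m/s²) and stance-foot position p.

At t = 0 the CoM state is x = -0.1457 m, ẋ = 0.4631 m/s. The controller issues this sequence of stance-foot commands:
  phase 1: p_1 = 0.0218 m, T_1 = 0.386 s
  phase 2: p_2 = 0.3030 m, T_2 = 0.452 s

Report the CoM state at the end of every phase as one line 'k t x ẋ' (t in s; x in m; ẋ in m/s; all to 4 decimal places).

1 0.3860 -0.0658 0.0034
2 0.8380 -0.5367 -2.4472

phase 1: p=0.0218, T=0.386, ωT=1.252300, cosh=1.892113, sinh=1.606266; start (x,ẋ)=(-0.145700, 0.463100) → end (x,ẋ)=(-0.065846, 0.003360)
phase 2: p=0.3030, T=0.452, ωT=1.466424, cosh=2.282229, sinh=2.051480; start (x,ẋ)=(-0.065846, 0.003360) → end (x,ẋ)=(-0.536667, -2.447230)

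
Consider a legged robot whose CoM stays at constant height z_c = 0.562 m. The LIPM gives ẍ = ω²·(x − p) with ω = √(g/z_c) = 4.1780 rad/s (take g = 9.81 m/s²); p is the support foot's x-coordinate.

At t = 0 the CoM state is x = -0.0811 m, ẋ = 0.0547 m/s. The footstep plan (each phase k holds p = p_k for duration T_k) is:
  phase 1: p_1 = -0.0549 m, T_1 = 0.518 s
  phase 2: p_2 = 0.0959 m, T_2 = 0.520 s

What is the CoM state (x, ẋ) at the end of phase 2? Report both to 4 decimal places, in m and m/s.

phase 1: p=-0.0549, T=0.518, ωT=2.164204, cosh=4.411255, sinh=4.296413; start (x,ẋ)=(-0.081100, 0.054700) → end (x,ẋ)=(-0.114225, -0.229005)
phase 2: p=0.0959, T=0.520, ωT=2.172560, cosh=4.447310, sinh=4.333424; start (x,ẋ)=(-0.114225, -0.229005) → end (x,ẋ)=(-1.076113, -4.822772)

x = -1.0761, ẋ = -4.8228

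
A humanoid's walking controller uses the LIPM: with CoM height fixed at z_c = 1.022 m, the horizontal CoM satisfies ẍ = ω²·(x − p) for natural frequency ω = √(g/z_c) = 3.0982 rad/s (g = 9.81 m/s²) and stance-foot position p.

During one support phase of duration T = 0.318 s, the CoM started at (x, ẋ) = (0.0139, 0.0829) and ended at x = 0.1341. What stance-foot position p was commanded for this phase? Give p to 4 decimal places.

p = -0.1560

ωT = 3.0982·0.318 = 0.985228; cosh(ωT) = 1.525888, sinh(ωT) = 1.152534
x(T) = p + (x₀−p)·cosh(ωT) + (ẋ₀/ω)·sinh(ωT) ⇒ p·(1 − cosh) = x(T) − x₀·cosh − (ẋ₀/ω)·sinh
numerator   = 0.1341 − (0.0139)·1.525888 − (0.0829/3.0982)·1.152534 = 0.082051
denominator = 1 − 1.525888 = -0.525888
p = 0.082051 / -0.525888 = -0.1560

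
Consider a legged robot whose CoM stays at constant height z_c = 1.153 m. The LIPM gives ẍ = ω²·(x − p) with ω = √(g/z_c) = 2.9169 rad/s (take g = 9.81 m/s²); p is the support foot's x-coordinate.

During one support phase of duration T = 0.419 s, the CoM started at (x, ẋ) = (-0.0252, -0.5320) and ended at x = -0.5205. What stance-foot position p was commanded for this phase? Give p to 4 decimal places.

p = 0.2265

ωT = 2.9169·0.419 = 1.222181; cosh(ωT) = 1.844585, sinh(ωT) = 1.549998
x(T) = p + (x₀−p)·cosh(ωT) + (ẋ₀/ω)·sinh(ωT) ⇒ p·(1 − cosh) = x(T) − x₀·cosh − (ẋ₀/ω)·sinh
numerator   = -0.5205 − (-0.0252)·1.844585 − (-0.5320/2.9169)·1.549998 = -0.191319
denominator = 1 − 1.844585 = -0.844585
p = -0.191319 / -0.844585 = 0.2265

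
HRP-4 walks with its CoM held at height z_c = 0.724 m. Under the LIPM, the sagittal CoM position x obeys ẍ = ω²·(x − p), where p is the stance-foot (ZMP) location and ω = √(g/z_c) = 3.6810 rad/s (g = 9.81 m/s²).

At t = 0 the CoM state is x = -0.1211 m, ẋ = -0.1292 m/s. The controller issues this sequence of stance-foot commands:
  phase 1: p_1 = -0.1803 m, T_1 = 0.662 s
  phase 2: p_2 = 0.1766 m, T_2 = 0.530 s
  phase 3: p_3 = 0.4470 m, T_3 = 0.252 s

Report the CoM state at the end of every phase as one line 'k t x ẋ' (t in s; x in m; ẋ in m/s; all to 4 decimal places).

phase 1: p=-0.1803, T=0.662, ωT=2.436822, cosh=5.762038, sinh=5.674600; start (x,ẋ)=(-0.121100, -0.129200) → end (x,ẋ)=(-0.038361, 0.492126)
phase 2: p=0.1766, T=0.530, ωT=1.950930, cosh=3.588685, sinh=3.446543; start (x,ẋ)=(-0.038361, 0.492126) → end (x,ẋ)=(-0.134047, -0.961065)
phase 3: p=0.4470, T=0.252, ωT=0.927612, cosh=1.461981, sinh=1.066483; start (x,ẋ)=(-0.134047, -0.961065) → end (x,ẋ)=(-0.680925, -3.686088)

1 0.6620 -0.0384 0.4921
2 1.1920 -0.1340 -0.9611
3 1.4440 -0.6809 -3.6861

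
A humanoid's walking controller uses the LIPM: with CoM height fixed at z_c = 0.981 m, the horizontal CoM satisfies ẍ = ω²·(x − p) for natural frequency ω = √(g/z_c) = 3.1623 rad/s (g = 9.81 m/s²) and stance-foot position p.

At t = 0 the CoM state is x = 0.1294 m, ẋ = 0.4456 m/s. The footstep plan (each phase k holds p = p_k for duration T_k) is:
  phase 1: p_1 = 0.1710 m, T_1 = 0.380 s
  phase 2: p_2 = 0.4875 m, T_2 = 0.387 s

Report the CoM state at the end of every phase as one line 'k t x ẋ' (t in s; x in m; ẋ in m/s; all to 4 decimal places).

1 0.3800 0.3087 0.6090
2 0.7670 0.4563 0.2467

phase 1: p=0.1710, T=0.380, ωT=1.201674, cosh=1.813185, sinh=1.512495; start (x,ẋ)=(0.129400, 0.445600) → end (x,ẋ)=(0.308697, 0.608984)
phase 2: p=0.4875, T=0.387, ωT=1.223810, cosh=1.847113, sinh=1.553005; start (x,ẋ)=(0.308697, 0.608984) → end (x,ẋ)=(0.456303, 0.246750)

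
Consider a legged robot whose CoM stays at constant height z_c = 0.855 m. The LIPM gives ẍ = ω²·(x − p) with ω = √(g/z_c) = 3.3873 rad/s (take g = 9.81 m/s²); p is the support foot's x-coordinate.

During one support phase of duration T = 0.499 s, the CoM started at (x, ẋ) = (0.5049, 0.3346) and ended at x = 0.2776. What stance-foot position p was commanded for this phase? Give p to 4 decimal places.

p = 0.7745

ωT = 3.3873·0.499 = 1.690263; cosh(ωT) = 2.802688, sinh(ωT) = 2.618217
x(T) = p + (x₀−p)·cosh(ωT) + (ẋ₀/ω)·sinh(ωT) ⇒ p·(1 − cosh) = x(T) − x₀·cosh − (ẋ₀/ω)·sinh
numerator   = 0.2776 − (0.5049)·2.802688 − (0.3346/3.3873)·2.618217 = -1.396106
denominator = 1 − 2.802688 = -1.802688
p = -1.396106 / -1.802688 = 0.7745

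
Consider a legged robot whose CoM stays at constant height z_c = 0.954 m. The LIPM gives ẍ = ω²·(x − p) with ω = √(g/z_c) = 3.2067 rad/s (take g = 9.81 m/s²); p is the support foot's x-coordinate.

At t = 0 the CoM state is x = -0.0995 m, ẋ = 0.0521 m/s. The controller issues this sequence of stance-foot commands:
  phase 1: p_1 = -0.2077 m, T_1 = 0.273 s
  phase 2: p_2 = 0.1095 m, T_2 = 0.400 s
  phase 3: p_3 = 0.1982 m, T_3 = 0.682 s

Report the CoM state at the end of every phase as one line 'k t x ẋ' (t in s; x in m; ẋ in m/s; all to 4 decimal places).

1 0.2730 -0.0392 0.4174
2 0.6730 0.0374 0.0168
3 1.3550 -0.5040 -2.1919

phase 1: p=-0.2077, T=0.273, ωT=0.875429, cosh=1.408294, sinh=0.991611; start (x,ẋ)=(-0.099500, 0.052100) → end (x,ẋ)=(-0.039212, 0.417426)
phase 2: p=0.1095, T=0.400, ωT=1.282680, cosh=1.941792, sinh=1.664499; start (x,ẋ)=(-0.039212, 0.417426) → end (x,ẋ)=(0.037406, 0.016799)
phase 3: p=0.1982, T=0.682, ωT=2.186969, cosh=4.510216, sinh=4.397959; start (x,ẋ)=(0.037406, 0.016799) → end (x,ẋ)=(-0.503975, -2.191899)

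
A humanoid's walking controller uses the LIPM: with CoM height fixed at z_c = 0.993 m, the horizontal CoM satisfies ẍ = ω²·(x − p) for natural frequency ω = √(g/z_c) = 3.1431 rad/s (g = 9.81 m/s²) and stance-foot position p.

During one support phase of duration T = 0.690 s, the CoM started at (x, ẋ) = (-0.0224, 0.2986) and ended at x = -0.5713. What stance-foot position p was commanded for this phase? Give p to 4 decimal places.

p = 0.2571

ωT = 3.1431·0.690 = 2.168739; cosh(ωT) = 4.430784, sinh(ωT) = 4.316463
x(T) = p + (x₀−p)·cosh(ωT) + (ẋ₀/ω)·sinh(ωT) ⇒ p·(1 − cosh) = x(T) − x₀·cosh − (ẋ₀/ω)·sinh
numerator   = -0.5713 − (-0.0224)·4.430784 − (0.2986/3.1431)·4.316463 = -0.882122
denominator = 1 − 4.430784 = -3.430784
p = -0.882122 / -3.430784 = 0.2571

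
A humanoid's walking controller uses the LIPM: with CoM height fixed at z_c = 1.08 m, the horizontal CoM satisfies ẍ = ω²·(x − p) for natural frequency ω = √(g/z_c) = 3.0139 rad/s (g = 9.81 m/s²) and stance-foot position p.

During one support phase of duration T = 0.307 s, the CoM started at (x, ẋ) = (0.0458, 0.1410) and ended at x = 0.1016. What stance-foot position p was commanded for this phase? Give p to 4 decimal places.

ωT = 3.0139·0.307 = 0.925267; cosh(ωT) = 1.459484, sinh(ωT) = 1.063059
x(T) = p + (x₀−p)·cosh(ωT) + (ẋ₀/ω)·sinh(ωT) ⇒ p·(1 − cosh) = x(T) − x₀·cosh − (ẋ₀/ω)·sinh
numerator   = 0.1016 − (0.0458)·1.459484 − (0.1410/3.0139)·1.063059 = -0.014978
denominator = 1 − 1.459484 = -0.459484
p = -0.014978 / -0.459484 = 0.0326

p = 0.0326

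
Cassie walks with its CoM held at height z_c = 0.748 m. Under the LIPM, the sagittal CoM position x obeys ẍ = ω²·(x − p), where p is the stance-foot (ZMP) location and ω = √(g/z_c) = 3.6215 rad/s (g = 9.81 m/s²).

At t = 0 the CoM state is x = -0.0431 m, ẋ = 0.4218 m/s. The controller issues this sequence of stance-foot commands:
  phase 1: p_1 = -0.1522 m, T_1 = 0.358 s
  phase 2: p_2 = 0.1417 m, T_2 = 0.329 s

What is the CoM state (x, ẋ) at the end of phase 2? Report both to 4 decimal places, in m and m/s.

x = 0.9706, ẋ = 3.3273

phase 1: p=-0.1522, T=0.358, ωT=1.296497, cosh=1.964977, sinh=1.691489; start (x,ẋ)=(-0.043100, 0.421800) → end (x,ẋ)=(0.259188, 1.497144)
phase 2: p=0.1417, T=0.329, ωT=1.191474, cosh=1.797851, sinh=1.494077; start (x,ẋ)=(0.259188, 1.497144) → end (x,ẋ)=(0.970585, 3.327348)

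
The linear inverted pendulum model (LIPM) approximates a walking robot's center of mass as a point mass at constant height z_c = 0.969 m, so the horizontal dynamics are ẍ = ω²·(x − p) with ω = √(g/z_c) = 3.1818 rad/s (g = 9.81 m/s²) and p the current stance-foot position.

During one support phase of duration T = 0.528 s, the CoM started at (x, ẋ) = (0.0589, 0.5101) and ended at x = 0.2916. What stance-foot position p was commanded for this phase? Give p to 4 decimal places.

ωT = 3.1818·0.528 = 1.679990; cosh(ωT) = 2.775940, sinh(ωT) = 2.589564
x(T) = p + (x₀−p)·cosh(ωT) + (ẋ₀/ω)·sinh(ωT) ⇒ p·(1 − cosh) = x(T) − x₀·cosh − (ẋ₀/ω)·sinh
numerator   = 0.2916 − (0.0589)·2.775940 − (0.5101/3.1818)·2.589564 = -0.287057
denominator = 1 − 2.775940 = -1.775940
p = -0.287057 / -1.775940 = 0.1616

p = 0.1616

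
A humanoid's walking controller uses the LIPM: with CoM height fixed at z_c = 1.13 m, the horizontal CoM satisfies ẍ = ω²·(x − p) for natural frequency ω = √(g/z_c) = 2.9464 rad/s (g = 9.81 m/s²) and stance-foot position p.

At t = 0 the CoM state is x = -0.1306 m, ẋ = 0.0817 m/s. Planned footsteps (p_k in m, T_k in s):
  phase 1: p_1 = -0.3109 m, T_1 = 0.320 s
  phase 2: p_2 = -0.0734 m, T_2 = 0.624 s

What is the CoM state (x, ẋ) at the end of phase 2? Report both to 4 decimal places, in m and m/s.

phase 1: p=-0.3109, T=0.320, ωT=0.942848, cosh=1.478400, sinh=1.088883; start (x,ẋ)=(-0.130600, 0.081700) → end (x,ẋ)=(-0.014151, 0.699239)
phase 2: p=-0.0734, T=0.624, ωT=1.838554, cosh=3.223242, sinh=3.064195; start (x,ẋ)=(-0.014151, 0.699239) → end (x,ẋ)=(0.844767, 2.788736)

x = 0.8448, ẋ = 2.7887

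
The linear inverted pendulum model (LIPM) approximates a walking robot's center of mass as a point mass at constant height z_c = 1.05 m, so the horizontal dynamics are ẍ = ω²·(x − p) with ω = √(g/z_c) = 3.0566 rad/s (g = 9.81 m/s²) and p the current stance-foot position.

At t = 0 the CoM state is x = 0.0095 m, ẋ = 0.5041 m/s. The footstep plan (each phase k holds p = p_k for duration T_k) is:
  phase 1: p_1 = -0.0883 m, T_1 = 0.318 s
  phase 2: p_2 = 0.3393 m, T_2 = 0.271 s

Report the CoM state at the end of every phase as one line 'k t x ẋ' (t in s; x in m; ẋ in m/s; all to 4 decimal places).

phase 1: p=-0.0883, T=0.318, ωT=0.971999, cosh=1.510774, sinh=1.132448; start (x,ẋ)=(0.009500, 0.504100) → end (x,ẋ)=(0.246219, 1.100110)
phase 2: p=0.3393, T=0.271, ωT=0.828339, cosh=1.363143, sinh=0.926369; start (x,ẋ)=(0.246219, 1.100110) → end (x,ẋ)=(0.545830, 1.236046)

1 0.3180 0.2462 1.1001
2 0.5890 0.5458 1.2360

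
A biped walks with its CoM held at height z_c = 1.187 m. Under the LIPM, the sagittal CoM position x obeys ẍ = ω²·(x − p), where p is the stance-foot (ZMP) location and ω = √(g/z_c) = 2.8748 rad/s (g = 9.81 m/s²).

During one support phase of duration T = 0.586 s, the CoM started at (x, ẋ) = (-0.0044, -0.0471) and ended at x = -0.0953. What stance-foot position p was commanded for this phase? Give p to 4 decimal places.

ωT = 2.8748·0.586 = 1.684633; cosh(ωT) = 2.787992, sinh(ωT) = 2.602479
x(T) = p + (x₀−p)·cosh(ωT) + (ẋ₀/ω)·sinh(ωT) ⇒ p·(1 − cosh) = x(T) − x₀·cosh − (ẋ₀/ω)·sinh
numerator   = -0.0953 − (-0.0044)·2.787992 − (-0.0471/2.8748)·2.602479 = -0.040394
denominator = 1 − 2.787992 = -1.787992
p = -0.040394 / -1.787992 = 0.0226

p = 0.0226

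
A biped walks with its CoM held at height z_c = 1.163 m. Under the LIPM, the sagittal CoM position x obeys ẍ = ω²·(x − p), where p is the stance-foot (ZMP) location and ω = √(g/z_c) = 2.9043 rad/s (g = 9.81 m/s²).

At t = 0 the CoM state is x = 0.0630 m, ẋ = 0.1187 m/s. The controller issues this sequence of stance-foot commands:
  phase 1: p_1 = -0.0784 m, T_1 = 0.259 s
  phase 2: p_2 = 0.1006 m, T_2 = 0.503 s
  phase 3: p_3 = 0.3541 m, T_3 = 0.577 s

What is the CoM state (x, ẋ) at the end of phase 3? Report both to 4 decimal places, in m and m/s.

phase 1: p=-0.0784, T=0.259, ωT=0.752214, cosh=1.296507, sinh=0.825185; start (x,ẋ)=(0.063000, 0.118700) → end (x,ẋ)=(0.138652, 0.492772)
phase 2: p=0.1006, T=0.503, ωT=1.460863, cosh=2.270856, sinh=2.038820; start (x,ẋ)=(0.138652, 0.492772) → end (x,ẋ)=(0.532937, 1.344333)
phase 3: p=0.3541, T=0.577, ωT=1.675781, cosh=2.765064, sinh=2.577902; start (x,ẋ)=(0.532937, 1.344333) → end (x,ẋ)=(2.041845, 5.056116)

x = 2.0418, ẋ = 5.0561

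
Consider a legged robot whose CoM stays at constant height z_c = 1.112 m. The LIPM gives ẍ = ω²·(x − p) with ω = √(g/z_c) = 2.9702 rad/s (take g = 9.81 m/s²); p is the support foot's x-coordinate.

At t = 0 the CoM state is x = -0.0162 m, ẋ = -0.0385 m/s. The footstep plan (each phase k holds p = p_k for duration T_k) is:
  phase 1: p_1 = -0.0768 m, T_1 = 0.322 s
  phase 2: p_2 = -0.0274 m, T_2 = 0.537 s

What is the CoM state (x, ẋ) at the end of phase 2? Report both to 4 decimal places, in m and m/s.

x = 0.1542, ẋ = 0.5521

phase 1: p=-0.0768, T=0.322, ωT=0.956404, cosh=1.493297, sinh=1.109025; start (x,ẋ)=(-0.016200, -0.038500) → end (x,ẋ)=(-0.000681, 0.142126)
phase 2: p=-0.0274, T=0.537, ωT=1.594997, cosh=2.565613, sinh=2.362704; start (x,ẋ)=(-0.000681, 0.142126) → end (x,ẋ)=(0.154206, 0.552143)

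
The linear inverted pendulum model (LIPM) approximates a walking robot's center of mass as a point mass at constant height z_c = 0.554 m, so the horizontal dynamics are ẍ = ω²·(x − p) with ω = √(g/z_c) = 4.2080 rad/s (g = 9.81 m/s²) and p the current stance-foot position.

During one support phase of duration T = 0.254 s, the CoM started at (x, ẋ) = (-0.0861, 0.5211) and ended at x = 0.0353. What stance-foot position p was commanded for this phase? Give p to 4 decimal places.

ωT = 4.2080·0.254 = 1.068832; cosh(ωT) = 1.627693, sinh(ωT) = 1.284283
x(T) = p + (x₀−p)·cosh(ωT) + (ẋ₀/ω)·sinh(ωT) ⇒ p·(1 − cosh) = x(T) − x₀·cosh − (ẋ₀/ω)·sinh
numerator   = 0.0353 − (-0.0861)·1.627693 − (0.5211/4.2080)·1.284283 = 0.016404
denominator = 1 − 1.627693 = -0.627693
p = 0.016404 / -0.627693 = -0.0261

p = -0.0261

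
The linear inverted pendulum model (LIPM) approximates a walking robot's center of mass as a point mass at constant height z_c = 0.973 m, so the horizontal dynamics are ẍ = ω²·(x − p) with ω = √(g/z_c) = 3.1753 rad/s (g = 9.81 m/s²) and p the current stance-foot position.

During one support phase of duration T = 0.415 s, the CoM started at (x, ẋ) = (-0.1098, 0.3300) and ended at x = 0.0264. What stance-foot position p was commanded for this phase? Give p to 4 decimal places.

ωT = 3.1753·0.415 = 1.317749; cosh(ωT) = 2.001372, sinh(ωT) = 1.733635
x(T) = p + (x₀−p)·cosh(ωT) + (ẋ₀/ω)·sinh(ωT) ⇒ p·(1 − cosh) = x(T) − x₀·cosh − (ẋ₀/ω)·sinh
numerator   = 0.0264 − (-0.1098)·2.001372 − (0.3300/3.1753)·1.733635 = 0.065979
denominator = 1 − 2.001372 = -1.001372
p = 0.065979 / -1.001372 = -0.0659

p = -0.0659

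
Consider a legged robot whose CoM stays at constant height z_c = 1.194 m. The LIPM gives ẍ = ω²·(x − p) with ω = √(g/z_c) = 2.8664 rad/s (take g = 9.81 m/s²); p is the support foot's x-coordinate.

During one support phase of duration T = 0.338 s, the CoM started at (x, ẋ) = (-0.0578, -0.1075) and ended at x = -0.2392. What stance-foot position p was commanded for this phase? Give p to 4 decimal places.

p = 0.2165

ωT = 2.8664·0.338 = 0.968843; cosh(ωT) = 1.507208, sinh(ωT) = 1.127686
x(T) = p + (x₀−p)·cosh(ωT) + (ẋ₀/ω)·sinh(ωT) ⇒ p·(1 − cosh) = x(T) − x₀·cosh − (ẋ₀/ω)·sinh
numerator   = -0.2392 − (-0.0578)·1.507208 − (-0.1075/2.8664)·1.127686 = -0.109791
denominator = 1 − 1.507208 = -0.507208
p = -0.109791 / -0.507208 = 0.2165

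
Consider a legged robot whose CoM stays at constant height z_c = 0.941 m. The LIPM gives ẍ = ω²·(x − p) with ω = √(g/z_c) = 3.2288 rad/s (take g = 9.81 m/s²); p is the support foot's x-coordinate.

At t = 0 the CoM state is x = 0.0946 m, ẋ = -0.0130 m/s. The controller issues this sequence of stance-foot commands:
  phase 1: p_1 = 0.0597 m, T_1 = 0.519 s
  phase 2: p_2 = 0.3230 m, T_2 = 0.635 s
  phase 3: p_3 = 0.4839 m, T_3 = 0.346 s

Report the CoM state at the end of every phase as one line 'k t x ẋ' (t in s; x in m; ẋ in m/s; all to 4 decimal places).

phase 1: p=0.0597, T=0.519, ωT=1.675747, cosh=2.764977, sinh=2.577809; start (x,ẋ)=(0.094600, -0.013000) → end (x,ẋ)=(0.145819, 0.254536)
phase 2: p=0.3230, T=0.635, ωT=2.050288, cosh=3.949418, sinh=3.820720; start (x,ẋ)=(0.145819, 0.254536) → end (x,ẋ)=(-0.075564, -1.180499)
phase 3: p=0.4839, T=0.346, ωT=1.117165, cosh=1.691692, sinh=1.364485; start (x,ẋ)=(-0.075564, -1.180499) → end (x,ẋ)=(-0.961418, -4.461843)

1 0.5190 0.1458 0.2545
2 1.1540 -0.0756 -1.1805
3 1.5000 -0.9614 -4.4618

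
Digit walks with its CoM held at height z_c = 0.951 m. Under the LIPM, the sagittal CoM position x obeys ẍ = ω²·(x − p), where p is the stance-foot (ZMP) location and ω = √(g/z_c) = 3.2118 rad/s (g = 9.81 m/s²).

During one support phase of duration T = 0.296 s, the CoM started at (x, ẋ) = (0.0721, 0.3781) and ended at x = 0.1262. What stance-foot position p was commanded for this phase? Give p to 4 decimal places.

p = 0.2270

ωT = 3.2118·0.296 = 0.950693; cosh(ωT) = 1.486987, sinh(ωT) = 1.100514
x(T) = p + (x₀−p)·cosh(ωT) + (ẋ₀/ω)·sinh(ωT) ⇒ p·(1 − cosh) = x(T) − x₀·cosh − (ẋ₀/ω)·sinh
numerator   = 0.1262 − (0.0721)·1.486987 − (0.3781/3.2118)·1.100514 = -0.110567
denominator = 1 − 1.486987 = -0.486987
p = -0.110567 / -0.486987 = 0.2270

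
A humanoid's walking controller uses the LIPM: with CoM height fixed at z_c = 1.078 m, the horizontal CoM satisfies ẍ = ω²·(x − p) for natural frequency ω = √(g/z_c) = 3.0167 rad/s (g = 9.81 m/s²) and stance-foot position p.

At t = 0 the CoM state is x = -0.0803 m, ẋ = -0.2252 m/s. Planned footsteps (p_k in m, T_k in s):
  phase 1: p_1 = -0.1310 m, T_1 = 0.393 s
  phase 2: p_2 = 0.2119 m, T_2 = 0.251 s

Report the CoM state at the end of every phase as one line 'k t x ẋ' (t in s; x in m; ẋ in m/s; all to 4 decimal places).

phase 1: p=-0.1310, T=0.393, ωT=1.185563, cosh=1.789052, sinh=1.483478; start (x,ẋ)=(-0.080300, -0.225200) → end (x,ẋ)=(-0.151038, -0.176001)
phase 2: p=0.2119, T=0.251, ωT=0.757192, cosh=1.300631, sinh=0.831649; start (x,ẋ)=(-0.151038, -0.176001) → end (x,ẋ)=(-0.308669, -1.139465)

1 0.3930 -0.1510 -0.1760
2 0.6440 -0.3087 -1.1395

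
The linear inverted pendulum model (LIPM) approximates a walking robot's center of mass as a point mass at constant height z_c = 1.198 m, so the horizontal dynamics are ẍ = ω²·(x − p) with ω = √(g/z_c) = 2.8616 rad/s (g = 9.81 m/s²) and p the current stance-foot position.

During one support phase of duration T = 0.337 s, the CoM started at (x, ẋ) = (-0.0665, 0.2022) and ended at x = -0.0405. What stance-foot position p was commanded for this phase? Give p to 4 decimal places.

p = 0.0395

ωT = 2.8616·0.337 = 0.964359; cosh(ωT) = 1.502167, sinh(ωT) = 1.120939
x(T) = p + (x₀−p)·cosh(ωT) + (ẋ₀/ω)·sinh(ωT) ⇒ p·(1 − cosh) = x(T) − x₀·cosh − (ẋ₀/ω)·sinh
numerator   = -0.0405 − (-0.0665)·1.502167 − (0.2022/2.8616)·1.120939 = -0.019811
denominator = 1 − 1.502167 = -0.502167
p = -0.019811 / -0.502167 = 0.0395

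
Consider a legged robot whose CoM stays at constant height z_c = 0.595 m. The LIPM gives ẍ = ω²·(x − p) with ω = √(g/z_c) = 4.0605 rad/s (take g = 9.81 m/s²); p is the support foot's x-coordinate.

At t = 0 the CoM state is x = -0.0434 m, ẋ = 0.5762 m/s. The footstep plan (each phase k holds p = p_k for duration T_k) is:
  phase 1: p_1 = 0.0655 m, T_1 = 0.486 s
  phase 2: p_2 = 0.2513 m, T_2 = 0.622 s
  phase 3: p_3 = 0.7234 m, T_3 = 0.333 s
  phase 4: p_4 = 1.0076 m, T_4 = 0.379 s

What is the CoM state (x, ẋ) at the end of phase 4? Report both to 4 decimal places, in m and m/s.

phase 1: p=0.0655, T=0.486, ωT=1.973403, cosh=3.667051, sinh=3.528068; start (x,ẋ)=(-0.043400, 0.576200) → end (x,ẋ)=(0.166804, 0.552884)
phase 2: p=0.2513, T=0.622, ωT=2.525631, cosh=6.289394, sinh=6.209386; start (x,ẋ)=(0.166804, 0.552884) → end (x,ẋ)=(0.565351, 1.346891)
phase 3: p=0.7234, T=0.333, ωT=1.352147, cosh=2.062199, sinh=1.803515; start (x,ẋ)=(0.565351, 1.346891) → end (x,ẋ)=(0.995709, 1.620142)
phase 4: p=1.0076, T=0.379, ωT=1.538930, cosh=2.437105, sinh=2.222494; start (x,ẋ)=(0.995709, 1.620142) → end (x,ẋ)=(1.865396, 3.841144)

x = 1.8654, ẋ = 3.8411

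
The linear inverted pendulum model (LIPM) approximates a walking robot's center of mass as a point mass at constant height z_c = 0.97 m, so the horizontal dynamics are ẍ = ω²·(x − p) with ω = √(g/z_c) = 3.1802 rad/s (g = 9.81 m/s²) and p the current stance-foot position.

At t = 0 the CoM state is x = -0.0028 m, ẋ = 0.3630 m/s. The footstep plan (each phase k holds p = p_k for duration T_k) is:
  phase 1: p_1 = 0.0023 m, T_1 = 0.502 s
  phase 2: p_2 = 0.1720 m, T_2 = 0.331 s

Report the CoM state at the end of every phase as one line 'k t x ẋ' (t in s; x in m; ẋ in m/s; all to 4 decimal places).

phase 1: p=0.0023, T=0.502, ωT=1.596460, cosh=2.569072, sinh=2.366460; start (x,ẋ)=(-0.002800, 0.363000) → end (x,ẋ)=(0.259314, 0.894191)
phase 2: p=0.1720, T=0.331, ωT=1.052646, cosh=1.607118, sinh=1.258105; start (x,ẋ)=(0.259314, 0.894191) → end (x,ẋ)=(0.666072, 1.786418)

1 0.5020 0.2593 0.8942
2 0.8330 0.6661 1.7864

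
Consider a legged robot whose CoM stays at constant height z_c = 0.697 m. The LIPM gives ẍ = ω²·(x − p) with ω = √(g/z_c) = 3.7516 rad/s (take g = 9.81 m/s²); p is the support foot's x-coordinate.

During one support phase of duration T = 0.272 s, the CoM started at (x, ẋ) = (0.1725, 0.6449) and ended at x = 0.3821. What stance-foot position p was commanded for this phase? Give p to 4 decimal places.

p = 0.1688

ωT = 3.7516·0.272 = 1.020435; cosh(ωT) = 1.567420, sinh(ωT) = 1.206982
x(T) = p + (x₀−p)·cosh(ωT) + (ẋ₀/ω)·sinh(ωT) ⇒ p·(1 − cosh) = x(T) − x₀·cosh − (ẋ₀/ω)·sinh
numerator   = 0.3821 − (0.1725)·1.567420 − (0.6449/3.7516)·1.206982 = -0.095760
denominator = 1 − 1.567420 = -0.567420
p = -0.095760 / -0.567420 = 0.1688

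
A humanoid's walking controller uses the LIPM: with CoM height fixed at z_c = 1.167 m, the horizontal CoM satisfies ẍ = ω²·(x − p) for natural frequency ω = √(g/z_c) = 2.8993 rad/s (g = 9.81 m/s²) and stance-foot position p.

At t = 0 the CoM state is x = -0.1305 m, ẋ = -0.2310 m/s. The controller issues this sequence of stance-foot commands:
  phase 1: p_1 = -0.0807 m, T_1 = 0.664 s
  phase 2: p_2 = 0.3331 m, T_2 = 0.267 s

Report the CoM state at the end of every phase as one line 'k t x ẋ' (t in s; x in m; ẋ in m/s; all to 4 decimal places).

phase 1: p=-0.0807, T=0.664, ωT=1.925135, cosh=3.500966, sinh=3.355110; start (x,ẋ)=(-0.130500, -0.231000) → end (x,ẋ)=(-0.522364, -1.293151)
phase 2: p=0.3331, T=0.267, ωT=0.774113, cosh=1.314890, sinh=0.853778; start (x,ẋ)=(-0.522364, -1.293151) → end (x,ẋ)=(-1.172545, -3.817932)

1 0.6640 -0.5224 -1.2932
2 0.9310 -1.1725 -3.8179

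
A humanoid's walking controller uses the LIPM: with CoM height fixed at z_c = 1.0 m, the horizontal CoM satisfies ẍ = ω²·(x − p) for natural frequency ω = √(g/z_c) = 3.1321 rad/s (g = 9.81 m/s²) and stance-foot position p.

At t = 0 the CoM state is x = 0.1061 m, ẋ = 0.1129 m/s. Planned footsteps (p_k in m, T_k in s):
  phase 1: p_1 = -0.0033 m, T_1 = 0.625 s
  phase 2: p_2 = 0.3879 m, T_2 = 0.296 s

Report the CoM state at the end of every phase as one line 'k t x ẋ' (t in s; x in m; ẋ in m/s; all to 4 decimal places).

1 0.6250 0.5169 1.5969
2 0.9210 1.1198 2.7644

phase 1: p=-0.0033, T=0.625, ωT=1.957562, cosh=3.611623, sinh=3.470421; start (x,ẋ)=(0.106100, 0.112900) → end (x,ẋ)=(0.516907, 1.596898)
phase 2: p=0.3879, T=0.296, ωT=0.927102, cosh=1.461436, sinh=1.065737; start (x,ẋ)=(0.516907, 1.596898) → end (x,ẋ)=(1.119800, 2.764388)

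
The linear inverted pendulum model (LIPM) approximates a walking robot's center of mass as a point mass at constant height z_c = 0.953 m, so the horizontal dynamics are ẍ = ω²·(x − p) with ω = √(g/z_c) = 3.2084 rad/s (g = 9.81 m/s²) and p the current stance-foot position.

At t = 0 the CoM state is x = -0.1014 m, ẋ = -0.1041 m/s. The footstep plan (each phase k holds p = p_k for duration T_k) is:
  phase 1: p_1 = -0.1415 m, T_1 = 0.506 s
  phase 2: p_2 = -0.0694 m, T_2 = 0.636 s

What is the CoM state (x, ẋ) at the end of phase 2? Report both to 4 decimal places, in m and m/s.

x = -0.2012, ẋ = -0.3989

phase 1: p=-0.1415, T=0.506, ωT=1.623450, cosh=2.633886, sinh=2.436669; start (x,ẋ)=(-0.101400, -0.104100) → end (x,ẋ)=(-0.114942, 0.039307)
phase 2: p=-0.0694, T=0.636, ωT=2.040542, cosh=3.912370, sinh=3.782412; start (x,ẋ)=(-0.114942, 0.039307) → end (x,ẋ)=(-0.201236, -0.398887)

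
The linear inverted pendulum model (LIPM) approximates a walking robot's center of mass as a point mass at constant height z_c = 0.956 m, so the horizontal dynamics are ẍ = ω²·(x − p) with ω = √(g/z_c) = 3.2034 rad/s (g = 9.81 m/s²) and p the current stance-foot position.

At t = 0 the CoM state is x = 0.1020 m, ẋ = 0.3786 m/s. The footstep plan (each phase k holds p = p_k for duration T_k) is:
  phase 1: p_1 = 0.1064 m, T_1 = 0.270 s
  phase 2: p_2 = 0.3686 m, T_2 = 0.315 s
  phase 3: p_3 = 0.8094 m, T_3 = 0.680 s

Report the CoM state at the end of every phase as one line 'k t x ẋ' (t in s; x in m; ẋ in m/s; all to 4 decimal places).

1 0.2700 0.2157 0.5155
2 0.5850 0.3224 0.2185
3 1.2650 -1.0713 -5.8232

phase 1: p=0.1064, T=0.270, ωT=0.864918, cosh=1.397949, sinh=0.976863; start (x,ẋ)=(0.102000, 0.378600) → end (x,ẋ)=(0.215701, 0.515495)
phase 2: p=0.3686, T=0.315, ωT=1.009071, cosh=1.553805, sinh=1.189247; start (x,ẋ)=(0.215701, 0.515495) → end (x,ẋ)=(0.322400, 0.218490)
phase 3: p=0.8094, T=0.680, ωT=2.178312, cosh=4.472309, sinh=4.359077; start (x,ẋ)=(0.322400, 0.218490) → end (x,ẋ)=(-1.071299, -5.823242)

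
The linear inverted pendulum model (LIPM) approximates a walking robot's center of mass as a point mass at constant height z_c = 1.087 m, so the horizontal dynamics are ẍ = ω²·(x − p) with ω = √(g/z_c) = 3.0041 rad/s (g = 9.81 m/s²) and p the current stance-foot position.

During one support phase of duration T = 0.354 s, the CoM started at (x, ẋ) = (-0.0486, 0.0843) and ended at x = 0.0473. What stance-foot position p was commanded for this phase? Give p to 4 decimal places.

p = -0.1454

ωT = 3.0041·0.354 = 1.063451; cosh(ωT) = 1.620806, sinh(ωT) = 1.275544
x(T) = p + (x₀−p)·cosh(ωT) + (ẋ₀/ω)·sinh(ωT) ⇒ p·(1 − cosh) = x(T) − x₀·cosh − (ẋ₀/ω)·sinh
numerator   = 0.0473 − (-0.0486)·1.620806 − (0.0843/3.0041)·1.275544 = 0.090277
denominator = 1 − 1.620806 = -0.620806
p = 0.090277 / -0.620806 = -0.1454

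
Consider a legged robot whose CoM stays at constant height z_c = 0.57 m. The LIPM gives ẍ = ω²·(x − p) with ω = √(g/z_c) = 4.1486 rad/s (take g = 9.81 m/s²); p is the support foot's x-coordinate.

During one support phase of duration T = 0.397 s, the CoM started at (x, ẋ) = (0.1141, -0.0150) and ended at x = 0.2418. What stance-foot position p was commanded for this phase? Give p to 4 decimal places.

ωT = 4.1486·0.397 = 1.646994; cosh(ωT) = 2.691990, sinh(ωT) = 2.499362
x(T) = p + (x₀−p)·cosh(ωT) + (ẋ₀/ω)·sinh(ωT) ⇒ p·(1 − cosh) = x(T) − x₀·cosh − (ẋ₀/ω)·sinh
numerator   = 0.2418 − (0.1141)·2.691990 − (-0.0150/4.1486)·2.499362 = -0.056319
denominator = 1 − 2.691990 = -1.691990
p = -0.056319 / -1.691990 = 0.0333

p = 0.0333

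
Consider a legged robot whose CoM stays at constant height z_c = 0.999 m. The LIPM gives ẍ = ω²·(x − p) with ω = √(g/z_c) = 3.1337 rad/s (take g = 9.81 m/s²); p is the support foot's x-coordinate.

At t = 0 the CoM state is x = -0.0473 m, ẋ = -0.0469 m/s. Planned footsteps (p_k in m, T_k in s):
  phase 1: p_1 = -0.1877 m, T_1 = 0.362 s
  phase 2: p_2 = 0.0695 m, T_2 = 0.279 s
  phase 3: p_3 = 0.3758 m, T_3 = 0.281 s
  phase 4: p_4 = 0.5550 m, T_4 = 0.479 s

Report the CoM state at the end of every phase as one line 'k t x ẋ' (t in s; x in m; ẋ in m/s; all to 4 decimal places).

1 0.3620 0.0323 0.5328
2 0.6410 0.1855 0.6343
3 0.9220 0.3090 0.3007
4 1.4010 0.1803 -0.9355

phase 1: p=-0.1877, T=0.362, ωT=1.134399, cosh=1.715460, sinh=1.393845; start (x,ẋ)=(-0.047300, -0.046900) → end (x,ẋ)=(0.032290, 0.532797)
phase 2: p=0.0695, T=0.279, ωT=0.874302, cosh=1.407178, sinh=0.990025; start (x,ẋ)=(0.032290, 0.532797) → end (x,ẋ)=(0.185464, 0.634298)
phase 3: p=0.3758, T=0.281, ωT=0.880570, cosh=1.413410, sinh=0.998863; start (x,ẋ)=(0.185464, 0.634298) → end (x,ẋ)=(0.308960, 0.300746)
phase 4: p=0.5550, T=0.479, ωT=1.501042, cosh=2.354630, sinh=2.131733; start (x,ẋ)=(0.308960, 0.300746) → end (x,ẋ)=(0.180252, -0.935455)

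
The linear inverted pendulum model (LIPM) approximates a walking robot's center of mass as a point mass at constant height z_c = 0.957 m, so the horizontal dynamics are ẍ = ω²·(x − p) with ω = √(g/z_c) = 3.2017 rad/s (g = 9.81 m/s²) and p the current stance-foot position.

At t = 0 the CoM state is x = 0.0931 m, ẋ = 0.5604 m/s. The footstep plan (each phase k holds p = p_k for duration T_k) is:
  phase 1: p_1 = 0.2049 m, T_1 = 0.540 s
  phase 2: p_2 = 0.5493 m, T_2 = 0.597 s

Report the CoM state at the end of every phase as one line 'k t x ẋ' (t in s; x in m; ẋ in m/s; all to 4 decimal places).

phase 1: p=0.2049, T=0.540, ωT=1.728918, cosh=2.906015, sinh=2.728539; start (x,ẋ)=(0.093100, 0.560400) → end (x,ẋ)=(0.357589, 0.651850)
phase 2: p=0.5493, T=0.597, ωT=1.911415, cosh=3.455261, sinh=3.307390; start (x,ẋ)=(0.357589, 0.651850) → end (x,ẋ)=(0.560257, 0.222235)

1 0.5400 0.3576 0.6519
2 1.1370 0.5603 0.2222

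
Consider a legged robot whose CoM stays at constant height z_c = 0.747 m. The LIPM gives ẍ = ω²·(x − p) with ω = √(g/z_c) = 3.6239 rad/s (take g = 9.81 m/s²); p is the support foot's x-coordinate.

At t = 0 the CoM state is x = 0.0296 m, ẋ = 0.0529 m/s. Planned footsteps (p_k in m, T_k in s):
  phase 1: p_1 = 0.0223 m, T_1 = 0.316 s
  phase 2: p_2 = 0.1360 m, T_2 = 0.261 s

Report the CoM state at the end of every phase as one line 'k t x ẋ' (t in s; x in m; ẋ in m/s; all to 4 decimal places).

phase 1: p=0.0223, T=0.316, ωT=1.145152, cosh=1.730548, sinh=1.412372; start (x,ẋ)=(0.029600, 0.052900) → end (x,ẋ)=(0.055550, 0.128910)
phase 2: p=0.1360, T=0.261, ωT=0.945838, cosh=1.481662, sinh=1.093308; start (x,ẋ)=(0.055550, 0.128910) → end (x,ẋ)=(0.055692, -0.127745)

1 0.3160 0.0556 0.1289
2 0.5770 0.0557 -0.1277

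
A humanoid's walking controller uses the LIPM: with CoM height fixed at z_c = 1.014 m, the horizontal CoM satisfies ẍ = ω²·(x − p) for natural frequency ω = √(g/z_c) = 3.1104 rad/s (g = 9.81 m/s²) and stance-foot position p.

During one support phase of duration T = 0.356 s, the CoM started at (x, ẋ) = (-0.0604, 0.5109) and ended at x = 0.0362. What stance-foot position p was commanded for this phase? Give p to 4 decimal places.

p = 0.1236

ωT = 3.1104·0.356 = 1.107302; cosh(ωT) = 1.678317, sinh(ωT) = 1.347867
x(T) = p + (x₀−p)·cosh(ωT) + (ẋ₀/ω)·sinh(ωT) ⇒ p·(1 − cosh) = x(T) − x₀·cosh − (ẋ₀/ω)·sinh
numerator   = 0.0362 − (-0.0604)·1.678317 − (0.5109/3.1104)·1.347867 = -0.083824
denominator = 1 − 1.678317 = -0.678317
p = -0.083824 / -0.678317 = 0.1236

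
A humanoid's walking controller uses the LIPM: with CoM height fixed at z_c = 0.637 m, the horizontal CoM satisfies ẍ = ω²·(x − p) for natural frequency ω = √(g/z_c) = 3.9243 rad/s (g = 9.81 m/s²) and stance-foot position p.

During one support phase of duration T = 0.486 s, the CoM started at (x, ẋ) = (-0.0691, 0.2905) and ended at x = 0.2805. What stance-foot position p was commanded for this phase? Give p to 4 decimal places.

p = -0.1125

ωT = 3.9243·0.486 = 1.907210; cosh(ωT) = 3.441383, sinh(ωT) = 3.292889
x(T) = p + (x₀−p)·cosh(ωT) + (ẋ₀/ω)·sinh(ωT) ⇒ p·(1 − cosh) = x(T) − x₀·cosh − (ẋ₀/ω)·sinh
numerator   = 0.2805 − (-0.0691)·3.441383 − (0.2905/3.9243)·3.292889 = 0.274540
denominator = 1 − 3.441383 = -2.441383
p = 0.274540 / -2.441383 = -0.1125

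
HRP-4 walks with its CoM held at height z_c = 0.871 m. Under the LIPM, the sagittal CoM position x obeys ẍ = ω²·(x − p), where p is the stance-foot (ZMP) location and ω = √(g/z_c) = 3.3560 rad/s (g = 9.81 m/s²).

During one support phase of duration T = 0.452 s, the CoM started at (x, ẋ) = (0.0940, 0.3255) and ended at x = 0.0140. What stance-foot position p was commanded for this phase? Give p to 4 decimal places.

p = 0.3031

ωT = 3.3560·0.452 = 1.516912; cosh(ωT) = 2.388758, sinh(ωT) = 2.169370
x(T) = p + (x₀−p)·cosh(ωT) + (ẋ₀/ω)·sinh(ωT) ⇒ p·(1 − cosh) = x(T) − x₀·cosh − (ẋ₀/ω)·sinh
numerator   = 0.0140 − (0.0940)·2.388758 − (0.3255/3.3560)·2.169370 = -0.420951
denominator = 1 − 2.388758 = -1.388758
p = -0.420951 / -1.388758 = 0.3031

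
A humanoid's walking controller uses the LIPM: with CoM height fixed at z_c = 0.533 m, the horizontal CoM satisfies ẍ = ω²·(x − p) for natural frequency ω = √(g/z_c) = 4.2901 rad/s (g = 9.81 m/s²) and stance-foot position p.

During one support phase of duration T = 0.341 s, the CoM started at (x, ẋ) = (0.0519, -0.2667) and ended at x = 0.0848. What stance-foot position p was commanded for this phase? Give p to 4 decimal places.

ωT = 4.2901·0.341 = 1.462924; cosh(ωT) = 2.275064, sinh(ωT) = 2.043505
x(T) = p + (x₀−p)·cosh(ωT) + (ẋ₀/ω)·sinh(ωT) ⇒ p·(1 − cosh) = x(T) − x₀·cosh − (ẋ₀/ω)·sinh
numerator   = 0.0848 − (0.0519)·2.275064 − (-0.2667/4.2901)·2.043505 = 0.093762
denominator = 1 − 2.275064 = -1.275064
p = 0.093762 / -1.275064 = -0.0735

p = -0.0735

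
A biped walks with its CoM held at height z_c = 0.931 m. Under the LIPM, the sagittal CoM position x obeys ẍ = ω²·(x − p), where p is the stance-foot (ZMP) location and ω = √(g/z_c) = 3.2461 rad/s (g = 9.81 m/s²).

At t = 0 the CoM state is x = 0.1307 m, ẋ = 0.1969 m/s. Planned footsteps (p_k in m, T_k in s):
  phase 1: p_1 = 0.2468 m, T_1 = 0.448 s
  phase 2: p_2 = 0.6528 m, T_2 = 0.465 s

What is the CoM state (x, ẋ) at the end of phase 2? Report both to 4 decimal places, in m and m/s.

phase 1: p=0.2468, T=0.448, ωT=1.454253, cosh=2.257429, sinh=2.023854; start (x,ẋ)=(0.130700, 0.196900) → end (x,ẋ)=(0.107474, -0.318247)
phase 2: p=0.6528, T=0.465, ωT=1.509437, cosh=2.372608, sinh=2.151573; start (x,ẋ)=(0.107474, -0.318247) → end (x,ẋ)=(-0.851984, -4.563750)

x = -0.8520, ẋ = -4.5638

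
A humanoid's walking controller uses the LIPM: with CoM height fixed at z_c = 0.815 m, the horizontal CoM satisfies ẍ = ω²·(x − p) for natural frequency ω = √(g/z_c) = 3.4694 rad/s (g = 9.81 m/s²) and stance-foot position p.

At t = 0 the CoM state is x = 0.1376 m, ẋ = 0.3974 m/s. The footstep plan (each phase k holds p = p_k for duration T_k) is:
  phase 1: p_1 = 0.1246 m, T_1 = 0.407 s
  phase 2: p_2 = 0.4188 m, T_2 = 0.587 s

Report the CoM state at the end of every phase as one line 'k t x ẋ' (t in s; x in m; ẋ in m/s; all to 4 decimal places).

phase 1: p=0.1246, T=0.407, ωT=1.412046, cosh=2.173994, sinh=1.930350; start (x,ẋ)=(0.137600, 0.397400) → end (x,ẋ)=(0.373972, 0.951008)
phase 2: p=0.4188, T=0.587, ωT=2.036538, cosh=3.897254, sinh=3.766775; start (x,ẋ)=(0.373972, 0.951008) → end (x,ẋ)=(1.276618, 3.120494)

1 0.4070 0.3740 0.9510
2 0.9940 1.2766 3.1205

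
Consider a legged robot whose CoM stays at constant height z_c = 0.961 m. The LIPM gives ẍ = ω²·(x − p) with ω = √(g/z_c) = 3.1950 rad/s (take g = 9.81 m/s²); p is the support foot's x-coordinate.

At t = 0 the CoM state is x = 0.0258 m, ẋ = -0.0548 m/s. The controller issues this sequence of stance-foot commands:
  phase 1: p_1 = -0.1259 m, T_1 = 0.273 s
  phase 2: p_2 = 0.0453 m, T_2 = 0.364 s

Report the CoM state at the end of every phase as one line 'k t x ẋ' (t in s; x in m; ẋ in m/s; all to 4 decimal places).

phase 1: p=-0.1259, T=0.273, ωT=0.872235, cosh=1.405134, sinh=0.987118; start (x,ẋ)=(0.025800, -0.054800) → end (x,ẋ)=(0.070328, 0.401436)
phase 2: p=0.0453, T=0.364, ωT=1.162980, cosh=1.756003, sinh=1.443450; start (x,ẋ)=(0.070328, 0.401436) → end (x,ẋ)=(0.270612, 0.820348)

1 0.2730 0.0703 0.4014
2 0.6370 0.2706 0.8203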